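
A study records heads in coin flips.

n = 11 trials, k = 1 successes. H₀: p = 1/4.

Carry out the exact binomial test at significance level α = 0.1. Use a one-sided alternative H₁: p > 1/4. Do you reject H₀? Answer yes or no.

reject H₀: no

Exact binomial: n=11, k=1, p₀=1/4=0.2500
P(X≥1) from Σ C(n,i)·p₀^i·(1−p₀)^(n−i)
p-value (one-sided, H₁ greater) = 0.95776
At α=0.1: p ≥ α → fail to reject H₀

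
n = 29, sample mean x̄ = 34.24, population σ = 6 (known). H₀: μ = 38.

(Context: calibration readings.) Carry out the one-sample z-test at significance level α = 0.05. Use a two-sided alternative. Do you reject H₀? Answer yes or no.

reject H₀: yes

SE = σ/√n = 6/√29 = 1.1142
z = (x̄−μ₀)/SE = (34.24−38)/1.1142 = -3.3747
p-value (two-sided) = 0.00074
At α=0.05: p < α → reject H₀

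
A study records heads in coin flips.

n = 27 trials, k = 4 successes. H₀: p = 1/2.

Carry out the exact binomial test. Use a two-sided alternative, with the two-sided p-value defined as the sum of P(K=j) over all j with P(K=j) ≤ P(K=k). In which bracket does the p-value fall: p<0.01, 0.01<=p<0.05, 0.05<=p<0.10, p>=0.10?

p-value bracket: p<0.01

Exact binomial: n=27, k=4, p₀=1/2=0.5000
P(X=j) = C(n,j)·p₀^j·(1−p₀)^(n−j); p = Σ P(X=j) over j with P(X=j) ≤ P(X=4)
p-value (two-sided) = 0.00031
→ bracket: p<0.01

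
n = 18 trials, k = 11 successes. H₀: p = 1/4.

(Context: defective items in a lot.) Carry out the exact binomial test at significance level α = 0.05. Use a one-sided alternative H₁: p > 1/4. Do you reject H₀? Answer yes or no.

Exact binomial: n=18, k=11, p₀=1/4=0.2500
P(X≥11) from Σ C(n,i)·p₀^i·(1−p₀)^(n−i)
p-value (one-sided, H₁ greater) = 0.00124
At α=0.05: p < α → reject H₀

reject H₀: yes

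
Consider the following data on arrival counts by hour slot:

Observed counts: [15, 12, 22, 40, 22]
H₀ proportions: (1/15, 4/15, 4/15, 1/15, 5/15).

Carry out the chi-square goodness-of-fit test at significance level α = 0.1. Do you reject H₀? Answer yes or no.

n = 111; E_i = n·p_i = [7.40, 29.60, 29.60, 7.40, 37.00]
χ² = (15−7.40)²/7.40 + (12−29.60)²/29.60 + (22−29.60)²/29.60 + (40−7.40)²/7.40 + (22−37.00)²/37.00 = 169.9189
df = 4
p-value (upper-tail) = 0.00000
At α=0.1: p < α → reject H₀

reject H₀: yes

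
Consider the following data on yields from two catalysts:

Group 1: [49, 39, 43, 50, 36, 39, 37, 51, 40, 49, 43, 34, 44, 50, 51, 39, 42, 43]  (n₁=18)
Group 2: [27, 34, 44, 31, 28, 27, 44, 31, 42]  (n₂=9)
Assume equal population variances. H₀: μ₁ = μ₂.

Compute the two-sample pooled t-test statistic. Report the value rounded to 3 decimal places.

x̄₁=43.278, s₁=5.539, n₁=18
x̄₂=34.222, s₂=7.207, n₂=9
s_p² = [17·5.539² + 8·7.207²]/25 = 37.4867
SE = √(s_p²·(1/18+1/9)) = 2.4996
t = (43.278−34.222)/2.4996 = 3.6229
df = 25

test statistic = 3.623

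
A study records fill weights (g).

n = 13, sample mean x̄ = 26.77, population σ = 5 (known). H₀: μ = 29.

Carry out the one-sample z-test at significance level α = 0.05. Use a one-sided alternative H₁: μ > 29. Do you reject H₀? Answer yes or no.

SE = σ/√n = 5/√13 = 1.3868
z = (x̄−μ₀)/SE = (26.77−29)/1.3868 = -1.6081
p-value (one-sided, H₁ greater) = 0.94609
At α=0.05: p ≥ α → fail to reject H₀

reject H₀: no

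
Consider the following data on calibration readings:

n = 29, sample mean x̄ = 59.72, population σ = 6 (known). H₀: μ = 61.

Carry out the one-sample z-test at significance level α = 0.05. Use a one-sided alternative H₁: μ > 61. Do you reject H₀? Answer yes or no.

SE = σ/√n = 6/√29 = 1.1142
z = (x̄−μ₀)/SE = (59.72−61)/1.1142 = -1.1488
p-value (one-sided, H₁ greater) = 0.87469
At α=0.05: p ≥ α → fail to reject H₀

reject H₀: no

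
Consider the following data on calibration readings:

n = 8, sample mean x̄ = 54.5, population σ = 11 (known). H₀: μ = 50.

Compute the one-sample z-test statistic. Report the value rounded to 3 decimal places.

test statistic = 1.157

SE = σ/√n = 11/√8 = 3.8891
z = (x̄−μ₀)/SE = (54.5−50)/3.8891 = 1.1571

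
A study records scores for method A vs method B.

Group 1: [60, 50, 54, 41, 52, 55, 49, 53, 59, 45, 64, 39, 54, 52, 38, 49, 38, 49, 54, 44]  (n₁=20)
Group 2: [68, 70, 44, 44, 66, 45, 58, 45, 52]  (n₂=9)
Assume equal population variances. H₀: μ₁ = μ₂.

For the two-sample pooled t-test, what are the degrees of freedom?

df = n₁ + n₂ − 2 = 20 + 9 − 2 = 27

degrees of freedom = 27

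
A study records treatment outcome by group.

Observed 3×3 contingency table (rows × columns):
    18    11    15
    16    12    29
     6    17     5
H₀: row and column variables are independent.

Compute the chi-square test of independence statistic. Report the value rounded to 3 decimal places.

Row totals [44, 57, 28], col totals [40, 40, 49], n=129
χ² = (18−13.64)²/13.64 + (11−13.64)²/13.64 + (15−16.71)²/16.71 + (16−17.67)²/17.67 + (12−17.67)²/17.67 + (29−21.65)²/21.65 + (6−8.68)²/8.68 + (17−8.68)²/8.68 + (5−10.64)²/10.64 = 18.3373
df = 4

test statistic = 18.337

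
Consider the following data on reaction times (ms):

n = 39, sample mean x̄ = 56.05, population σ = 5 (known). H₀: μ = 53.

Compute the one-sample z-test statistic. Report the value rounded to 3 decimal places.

SE = σ/√n = 5/√39 = 0.8006
z = (x̄−μ₀)/SE = (56.05−53)/0.8006 = 3.8094

test statistic = 3.809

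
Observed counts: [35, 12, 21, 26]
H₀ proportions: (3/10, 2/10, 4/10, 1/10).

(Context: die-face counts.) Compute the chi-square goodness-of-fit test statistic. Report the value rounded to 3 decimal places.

n = 94; E_i = n·p_i = [28.20, 18.80, 37.60, 9.40]
χ² = (35−28.20)²/28.20 + (12−18.80)²/18.80 + (21−37.60)²/37.60 + (26−9.40)²/9.40 = 40.7429
df = 3

test statistic = 40.743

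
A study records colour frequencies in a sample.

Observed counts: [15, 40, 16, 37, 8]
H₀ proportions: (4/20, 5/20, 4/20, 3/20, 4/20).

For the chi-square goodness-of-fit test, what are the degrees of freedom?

df = k − 1 = 5 − 1 = 4

degrees of freedom = 4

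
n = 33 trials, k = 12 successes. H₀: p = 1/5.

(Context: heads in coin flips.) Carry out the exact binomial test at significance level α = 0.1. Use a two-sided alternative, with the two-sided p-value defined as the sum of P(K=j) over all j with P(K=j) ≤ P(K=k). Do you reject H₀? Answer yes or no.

Exact binomial: n=33, k=12, p₀=1/5=0.2000
P(X=j) = C(n,j)·p₀^j·(1−p₀)^(n−j); p = Σ P(X=j) over j with P(X=j) ≤ P(X=12)
p-value (two-sided) = 0.02745
At α=0.1: p < α → reject H₀

reject H₀: yes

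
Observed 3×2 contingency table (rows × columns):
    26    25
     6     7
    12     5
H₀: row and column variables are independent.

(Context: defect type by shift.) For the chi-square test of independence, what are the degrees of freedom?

df = (r−1)(c−1) = (3−1)·(2−1) = 2

degrees of freedom = 2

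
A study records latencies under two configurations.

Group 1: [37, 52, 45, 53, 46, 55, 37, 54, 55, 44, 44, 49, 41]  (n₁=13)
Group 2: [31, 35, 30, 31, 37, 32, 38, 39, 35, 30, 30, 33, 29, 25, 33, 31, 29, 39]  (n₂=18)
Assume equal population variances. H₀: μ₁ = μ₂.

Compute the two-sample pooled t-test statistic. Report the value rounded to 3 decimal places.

test statistic = 7.788

x̄₁=47.077, s₁=6.461, n₁=13
x̄₂=32.611, s₂=3.867, n₂=18
s_p² = [12·6.461² + 17·3.867²]/29 = 26.0414
SE = √(s_p²·(1/13+1/18)) = 1.8574
t = (47.077−32.611)/1.8574 = 7.7882
df = 29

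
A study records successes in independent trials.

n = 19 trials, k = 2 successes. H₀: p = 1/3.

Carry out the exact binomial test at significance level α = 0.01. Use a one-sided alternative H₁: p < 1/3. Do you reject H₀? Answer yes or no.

reject H₀: no

Exact binomial: n=19, k=2, p₀=1/3=0.3333
P(X≤2) from Σ C(n,i)·p₀^i·(1−p₀)^(n−i)
p-value (one-sided, H₁ less) = 0.02402
At α=0.01: p ≥ α → fail to reject H₀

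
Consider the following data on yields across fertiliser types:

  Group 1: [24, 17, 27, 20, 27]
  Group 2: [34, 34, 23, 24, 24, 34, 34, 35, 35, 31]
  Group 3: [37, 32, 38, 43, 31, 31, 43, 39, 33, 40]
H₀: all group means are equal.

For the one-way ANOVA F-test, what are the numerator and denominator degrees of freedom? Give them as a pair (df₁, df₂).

k = 3 groups, N = 25 total
df = (k−1, N−k) = (3−1, 25−3) = (2, 22)

degrees of freedom = [2, 22]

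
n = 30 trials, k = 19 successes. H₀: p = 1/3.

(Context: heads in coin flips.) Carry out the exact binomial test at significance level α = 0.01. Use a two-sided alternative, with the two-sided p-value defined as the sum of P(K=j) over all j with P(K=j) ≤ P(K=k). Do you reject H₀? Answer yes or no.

Exact binomial: n=30, k=19, p₀=1/3=0.3333
P(X=j) = C(n,j)·p₀^j·(1−p₀)^(n−j); p = Σ P(X=j) over j with P(X=j) ≤ P(X=19)
p-value (two-sided) = 0.00082
At α=0.01: p < α → reject H₀

reject H₀: yes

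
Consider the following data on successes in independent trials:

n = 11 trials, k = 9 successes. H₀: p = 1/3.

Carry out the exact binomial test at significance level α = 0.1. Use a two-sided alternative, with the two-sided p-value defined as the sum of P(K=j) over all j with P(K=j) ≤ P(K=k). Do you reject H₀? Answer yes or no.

Exact binomial: n=11, k=9, p₀=1/3=0.3333
P(X=j) = C(n,j)·p₀^j·(1−p₀)^(n−j); p = Σ P(X=j) over j with P(X=j) ≤ P(X=9)
p-value (two-sided) = 0.00137
At α=0.1: p < α → reject H₀

reject H₀: yes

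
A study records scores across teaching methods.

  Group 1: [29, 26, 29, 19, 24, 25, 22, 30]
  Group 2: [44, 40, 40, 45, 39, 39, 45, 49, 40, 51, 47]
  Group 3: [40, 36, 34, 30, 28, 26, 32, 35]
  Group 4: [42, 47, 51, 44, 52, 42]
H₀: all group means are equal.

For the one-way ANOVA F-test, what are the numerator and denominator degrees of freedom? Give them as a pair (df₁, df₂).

k = 4 groups, N = 33 total
df = (k−1, N−k) = (4−1, 33−4) = (3, 29)

degrees of freedom = [3, 29]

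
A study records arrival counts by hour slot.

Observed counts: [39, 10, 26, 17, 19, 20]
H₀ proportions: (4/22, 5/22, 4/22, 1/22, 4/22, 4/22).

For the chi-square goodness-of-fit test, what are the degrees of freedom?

df = k − 1 = 6 − 1 = 5

degrees of freedom = 5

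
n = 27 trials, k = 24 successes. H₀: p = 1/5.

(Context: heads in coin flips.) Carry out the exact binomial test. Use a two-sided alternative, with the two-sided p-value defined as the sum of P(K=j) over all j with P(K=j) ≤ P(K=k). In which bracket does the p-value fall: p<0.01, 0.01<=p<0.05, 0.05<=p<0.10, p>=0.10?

Exact binomial: n=27, k=24, p₀=1/5=0.2000
P(X=j) = C(n,j)·p₀^j·(1−p₀)^(n−j); p = Σ P(X=j) over j with P(X=j) ≤ P(X=24)
p-value (two-sided) = 0.00000
→ bracket: p<0.01

p-value bracket: p<0.01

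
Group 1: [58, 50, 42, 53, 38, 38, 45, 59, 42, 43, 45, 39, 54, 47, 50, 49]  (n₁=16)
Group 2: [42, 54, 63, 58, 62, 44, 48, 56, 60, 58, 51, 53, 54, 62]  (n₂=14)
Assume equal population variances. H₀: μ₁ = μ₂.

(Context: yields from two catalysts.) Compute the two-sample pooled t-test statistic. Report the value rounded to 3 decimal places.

x̄₁=47.000, s₁=6.693, n₁=16
x̄₂=54.643, s₂=6.594, n₂=14
s_p² = [15·6.693² + 13·6.594²]/28 = 44.1862
SE = √(s_p²·(1/16+1/14)) = 2.4327
t = (47.000−54.643)/2.4327 = -3.1418
df = 28

test statistic = -3.142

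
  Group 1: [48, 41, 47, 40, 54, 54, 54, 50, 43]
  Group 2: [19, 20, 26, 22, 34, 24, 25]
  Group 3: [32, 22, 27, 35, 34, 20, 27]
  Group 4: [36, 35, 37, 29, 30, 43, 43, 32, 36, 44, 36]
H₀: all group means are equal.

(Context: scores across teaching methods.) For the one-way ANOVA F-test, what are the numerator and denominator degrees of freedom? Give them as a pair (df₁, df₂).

degrees of freedom = [3, 30]

k = 4 groups, N = 34 total
df = (k−1, N−k) = (4−1, 34−4) = (3, 30)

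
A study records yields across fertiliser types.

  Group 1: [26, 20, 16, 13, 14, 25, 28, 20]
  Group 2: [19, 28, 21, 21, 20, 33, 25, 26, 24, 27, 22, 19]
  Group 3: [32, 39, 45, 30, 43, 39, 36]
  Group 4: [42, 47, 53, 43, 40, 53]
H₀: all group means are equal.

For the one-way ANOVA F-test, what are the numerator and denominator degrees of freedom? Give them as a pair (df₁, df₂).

k = 4 groups, N = 33 total
df = (k−1, N−k) = (4−1, 33−4) = (3, 29)

degrees of freedom = [3, 29]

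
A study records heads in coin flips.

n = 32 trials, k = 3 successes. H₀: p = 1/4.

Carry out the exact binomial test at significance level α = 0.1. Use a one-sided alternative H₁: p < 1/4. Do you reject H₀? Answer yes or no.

reject H₀: yes

Exact binomial: n=32, k=3, p₀=1/4=0.2500
P(X≤3) from Σ C(n,i)·p₀^i·(1−p₀)^(n−i)
p-value (one-sided, H₁ less) = 0.02516
At α=0.1: p < α → reject H₀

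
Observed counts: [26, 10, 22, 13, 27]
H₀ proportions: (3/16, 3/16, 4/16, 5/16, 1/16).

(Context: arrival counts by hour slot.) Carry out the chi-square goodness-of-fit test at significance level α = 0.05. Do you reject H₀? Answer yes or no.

n = 98; E_i = n·p_i = [18.38, 18.38, 24.50, 30.62, 6.12]
χ² = (26−18.38)²/18.38 + (10−18.38)²/18.38 + (22−24.50)²/24.50 + (13−30.62)²/30.62 + (27−6.12)²/6.12 = 88.5252
df = 4
p-value (upper-tail) = 0.00000
At α=0.05: p < α → reject H₀

reject H₀: yes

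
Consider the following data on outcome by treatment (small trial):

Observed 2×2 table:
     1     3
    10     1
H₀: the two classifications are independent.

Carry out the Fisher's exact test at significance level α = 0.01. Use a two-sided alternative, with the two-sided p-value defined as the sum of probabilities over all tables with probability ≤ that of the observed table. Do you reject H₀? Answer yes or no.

reject H₀: no

Margins: r₁=4, r₂=11, c₁=11, c₂=4, n=15
p_obs = C(4,1)·C(11,10)/C(15,11); sum pmf over tables with pmf ≤ p_obs
p-value (two-sided) = 0.03297
At α=0.01: p ≥ α → fail to reject H₀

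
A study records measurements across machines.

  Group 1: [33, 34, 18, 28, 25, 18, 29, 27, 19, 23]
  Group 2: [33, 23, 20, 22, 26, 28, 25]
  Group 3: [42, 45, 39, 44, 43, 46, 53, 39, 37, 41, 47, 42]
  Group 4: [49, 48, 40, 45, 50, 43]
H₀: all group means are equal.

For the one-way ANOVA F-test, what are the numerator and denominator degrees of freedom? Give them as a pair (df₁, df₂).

degrees of freedom = [3, 31]

k = 4 groups, N = 35 total
df = (k−1, N−k) = (4−1, 35−4) = (3, 31)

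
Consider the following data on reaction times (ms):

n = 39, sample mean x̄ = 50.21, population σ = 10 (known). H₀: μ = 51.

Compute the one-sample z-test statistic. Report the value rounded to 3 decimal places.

SE = σ/√n = 10/√39 = 1.6013
z = (x̄−μ₀)/SE = (50.21−51)/1.6013 = -0.4934

test statistic = -0.493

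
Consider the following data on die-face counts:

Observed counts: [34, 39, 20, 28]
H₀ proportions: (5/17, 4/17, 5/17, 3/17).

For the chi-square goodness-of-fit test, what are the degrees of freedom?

df = k − 1 = 4 − 1 = 3

degrees of freedom = 3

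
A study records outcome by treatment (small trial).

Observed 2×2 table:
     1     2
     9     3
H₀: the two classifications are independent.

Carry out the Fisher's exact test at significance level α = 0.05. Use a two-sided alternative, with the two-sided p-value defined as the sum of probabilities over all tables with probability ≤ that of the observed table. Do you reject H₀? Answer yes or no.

Margins: r₁=3, r₂=12, c₁=10, c₂=5, n=15
p_obs = C(3,1)·C(12,9)/C(15,10); sum pmf over tables with pmf ≤ p_obs
p-value (two-sided) = 0.24176
At α=0.05: p ≥ α → fail to reject H₀

reject H₀: no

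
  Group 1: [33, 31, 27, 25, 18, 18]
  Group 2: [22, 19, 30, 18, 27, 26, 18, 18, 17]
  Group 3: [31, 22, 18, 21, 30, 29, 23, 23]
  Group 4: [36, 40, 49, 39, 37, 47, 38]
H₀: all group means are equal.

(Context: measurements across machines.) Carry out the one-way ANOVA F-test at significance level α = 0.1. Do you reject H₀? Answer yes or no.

reject H₀: yes

Group means [25.33, 21.67, 24.62, 40.86], grand mean 27.667
SSB = Σnᵢ(x̄ᵢ−x̄)² = 1648.601; SSW = ΣΣ(x−x̄ᵢ)² = 700.065
MSB = 1648.601/3 = 549.5337; MSW = 700.065/26 = 26.9256
F = MSB/MSW = 20.4093
df = (3, 26)
p-value (upper-tail) = 0.00000
At α=0.1: p < α → reject H₀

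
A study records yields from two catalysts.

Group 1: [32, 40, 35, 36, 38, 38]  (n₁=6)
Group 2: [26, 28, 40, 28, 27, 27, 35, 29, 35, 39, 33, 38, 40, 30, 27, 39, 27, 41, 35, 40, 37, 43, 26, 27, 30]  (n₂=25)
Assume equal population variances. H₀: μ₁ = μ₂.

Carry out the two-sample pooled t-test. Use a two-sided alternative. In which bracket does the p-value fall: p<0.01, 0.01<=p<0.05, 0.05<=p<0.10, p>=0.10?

p-value bracket: p>=0.10

x̄₁=36.500, s₁=2.811, n₁=6
x̄₂=33.080, s₂=5.766, n₂=25
s_p² = [5·2.811² + 24·5.766²]/29 = 28.8738
SE = √(s_p²·(1/6+1/25)) = 2.4428
t = (36.500−33.080)/2.4428 = 1.4000
df = 29
p-value (two-sided) = 0.17211
→ bracket: p>=0.10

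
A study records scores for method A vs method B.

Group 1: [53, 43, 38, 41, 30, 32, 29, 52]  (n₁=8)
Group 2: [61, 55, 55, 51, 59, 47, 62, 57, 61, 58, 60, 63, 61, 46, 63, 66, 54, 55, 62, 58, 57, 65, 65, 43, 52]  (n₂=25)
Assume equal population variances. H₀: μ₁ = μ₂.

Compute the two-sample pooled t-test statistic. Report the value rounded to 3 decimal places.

test statistic = -6.261

x̄₁=39.750, s₁=9.347, n₁=8
x̄₂=57.440, s₂=6.083, n₂=25
s_p² = [7·9.347² + 24·6.083²]/31 = 48.3761
SE = √(s_p²·(1/8+1/25)) = 2.8253
t = (39.750−57.440)/2.8253 = -6.2614
df = 31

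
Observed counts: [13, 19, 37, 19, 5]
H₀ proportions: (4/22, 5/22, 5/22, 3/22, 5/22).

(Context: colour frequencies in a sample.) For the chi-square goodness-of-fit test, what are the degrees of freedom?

degrees of freedom = 4

df = k − 1 = 5 − 1 = 4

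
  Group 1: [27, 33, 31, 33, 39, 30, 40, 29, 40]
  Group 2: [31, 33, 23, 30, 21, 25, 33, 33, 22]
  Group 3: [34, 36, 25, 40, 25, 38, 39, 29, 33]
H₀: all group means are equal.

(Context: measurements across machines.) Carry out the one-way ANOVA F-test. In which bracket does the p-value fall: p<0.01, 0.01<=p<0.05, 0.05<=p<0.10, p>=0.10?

p-value bracket: 0.05<=p<0.10

Group means [33.56, 27.89, 33.22], grand mean 31.556
SSB = Σnᵢ(x̄ᵢ−x̄)² = 182.000; SSW = ΣΣ(x−x̄ᵢ)² = 666.667
MSB = 182.000/2 = 91.0000; MSW = 666.667/24 = 27.7778
F = MSB/MSW = 3.2760
df = (2, 24)
p-value (upper-tail) = 0.05522
→ bracket: 0.05<=p<0.10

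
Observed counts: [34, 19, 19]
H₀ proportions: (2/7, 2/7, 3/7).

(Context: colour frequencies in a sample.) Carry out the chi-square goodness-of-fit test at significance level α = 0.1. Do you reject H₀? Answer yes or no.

reject H₀: yes

n = 72; E_i = n·p_i = [20.57, 20.57, 30.86]
χ² = (34−20.57)²/20.57 + (19−20.57)²/20.57 + (19−30.86)²/30.86 = 13.4421
df = 2
p-value (upper-tail) = 0.00121
At α=0.1: p < α → reject H₀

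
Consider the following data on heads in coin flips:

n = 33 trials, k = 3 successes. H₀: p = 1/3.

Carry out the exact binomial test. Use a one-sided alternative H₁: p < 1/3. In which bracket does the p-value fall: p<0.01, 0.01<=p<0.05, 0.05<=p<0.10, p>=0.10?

p-value bracket: p<0.01

Exact binomial: n=33, k=3, p₀=1/3=0.3333
P(X≤3) from Σ C(n,i)·p₀^i·(1−p₀)^(n−i)
p-value (one-sided, H₁ less) = 0.00128
→ bracket: p<0.01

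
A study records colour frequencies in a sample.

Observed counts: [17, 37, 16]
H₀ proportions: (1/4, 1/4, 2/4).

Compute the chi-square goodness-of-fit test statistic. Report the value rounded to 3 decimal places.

test statistic = 32.057

n = 70; E_i = n·p_i = [17.50, 17.50, 35.00]
χ² = (17−17.50)²/17.50 + (37−17.50)²/17.50 + (16−35.00)²/35.00 = 32.0571
df = 2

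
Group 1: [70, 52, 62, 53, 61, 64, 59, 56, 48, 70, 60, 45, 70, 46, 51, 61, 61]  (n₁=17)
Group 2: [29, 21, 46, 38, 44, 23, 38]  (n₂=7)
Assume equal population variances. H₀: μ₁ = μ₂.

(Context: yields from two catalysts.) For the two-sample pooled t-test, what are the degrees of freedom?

degrees of freedom = 22

df = n₁ + n₂ − 2 = 17 + 7 − 2 = 22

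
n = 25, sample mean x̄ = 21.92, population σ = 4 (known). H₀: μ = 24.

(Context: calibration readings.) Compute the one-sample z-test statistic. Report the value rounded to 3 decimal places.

test statistic = -2.600

SE = σ/√n = 4/√25 = 0.8000
z = (x̄−μ₀)/SE = (21.92−24)/0.8000 = -2.6000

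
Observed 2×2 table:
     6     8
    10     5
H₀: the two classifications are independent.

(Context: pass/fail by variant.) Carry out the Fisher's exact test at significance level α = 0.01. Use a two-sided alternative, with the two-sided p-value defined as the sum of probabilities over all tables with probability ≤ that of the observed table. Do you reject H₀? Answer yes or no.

reject H₀: no

Margins: r₁=14, r₂=15, c₁=16, c₂=13, n=29
p_obs = C(14,6)·C(15,10)/C(29,16); sum pmf over tables with pmf ≤ p_obs
p-value (two-sided) = 0.27230
At α=0.01: p ≥ α → fail to reject H₀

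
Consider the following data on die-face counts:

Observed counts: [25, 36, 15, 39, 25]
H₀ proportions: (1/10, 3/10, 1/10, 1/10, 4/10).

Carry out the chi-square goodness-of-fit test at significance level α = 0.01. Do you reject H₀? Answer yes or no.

reject H₀: yes

n = 140; E_i = n·p_i = [14.00, 42.00, 14.00, 14.00, 56.00]
χ² = (25−14.00)²/14.00 + (36−42.00)²/42.00 + (15−14.00)²/14.00 + (39−14.00)²/14.00 + (25−56.00)²/56.00 = 71.3750
df = 4
p-value (upper-tail) = 0.00000
At α=0.01: p < α → reject H₀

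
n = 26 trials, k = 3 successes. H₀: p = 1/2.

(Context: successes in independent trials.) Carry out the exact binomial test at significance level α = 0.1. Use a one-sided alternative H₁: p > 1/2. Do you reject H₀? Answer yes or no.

Exact binomial: n=26, k=3, p₀=1/2=0.5000
P(X≥3) from Σ C(n,i)·p₀^i·(1−p₀)^(n−i)
p-value (one-sided, H₁ greater) = 0.99999
At α=0.1: p ≥ α → fail to reject H₀

reject H₀: no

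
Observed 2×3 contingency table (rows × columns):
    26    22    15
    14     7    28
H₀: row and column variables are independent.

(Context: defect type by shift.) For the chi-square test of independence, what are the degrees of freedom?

df = (r−1)(c−1) = (2−1)·(3−1) = 2

degrees of freedom = 2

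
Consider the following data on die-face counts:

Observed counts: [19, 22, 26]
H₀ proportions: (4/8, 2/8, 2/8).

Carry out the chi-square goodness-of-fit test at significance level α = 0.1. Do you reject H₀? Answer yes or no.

n = 67; E_i = n·p_i = [33.50, 16.75, 16.75]
χ² = (19−33.50)²/33.50 + (22−16.75)²/16.75 + (26−16.75)²/16.75 = 13.0299
df = 2
p-value (upper-tail) = 0.00148
At α=0.1: p < α → reject H₀

reject H₀: yes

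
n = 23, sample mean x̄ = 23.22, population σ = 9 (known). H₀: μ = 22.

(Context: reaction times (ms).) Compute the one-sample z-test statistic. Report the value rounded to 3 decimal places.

test statistic = 0.650

SE = σ/√n = 9/√23 = 1.8766
z = (x̄−μ₀)/SE = (23.22−22)/1.8766 = 0.6501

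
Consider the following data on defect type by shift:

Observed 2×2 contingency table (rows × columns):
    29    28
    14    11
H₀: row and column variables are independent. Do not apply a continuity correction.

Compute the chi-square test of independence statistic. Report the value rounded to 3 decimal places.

Row totals [57, 25], col totals [43, 39], n=82
χ² = (29−29.89)²/29.89 + (28−27.11)²/27.11 + (14−13.11)²/13.11 + (11−11.89)²/11.89 = 0.1829
df = 1

test statistic = 0.183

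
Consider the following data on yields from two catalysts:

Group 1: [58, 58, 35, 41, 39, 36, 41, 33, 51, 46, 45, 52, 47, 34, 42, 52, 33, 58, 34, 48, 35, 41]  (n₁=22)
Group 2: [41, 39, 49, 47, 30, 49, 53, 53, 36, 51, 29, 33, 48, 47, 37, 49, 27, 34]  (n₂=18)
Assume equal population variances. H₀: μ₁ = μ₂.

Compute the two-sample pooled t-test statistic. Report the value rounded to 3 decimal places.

x̄₁=43.591, s₁=8.495, n₁=22
x̄₂=41.778, s₂=8.775, n₂=18
s_p² = [21·8.495² + 17·8.775²]/38 = 74.3271
SE = √(s_p²·(1/22+1/18)) = 2.7400
t = (43.591−41.778)/2.7400 = 0.6617
df = 38

test statistic = 0.662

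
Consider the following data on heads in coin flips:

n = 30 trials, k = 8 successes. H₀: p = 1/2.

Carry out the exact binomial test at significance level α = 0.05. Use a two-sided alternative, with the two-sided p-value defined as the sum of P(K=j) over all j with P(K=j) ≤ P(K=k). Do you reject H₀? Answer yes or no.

Exact binomial: n=30, k=8, p₀=1/2=0.5000
P(X=j) = C(n,j)·p₀^j·(1−p₀)^(n−j); p = Σ P(X=j) over j with P(X=j) ≤ P(X=8)
p-value (two-sided) = 0.01612
At α=0.05: p < α → reject H₀

reject H₀: yes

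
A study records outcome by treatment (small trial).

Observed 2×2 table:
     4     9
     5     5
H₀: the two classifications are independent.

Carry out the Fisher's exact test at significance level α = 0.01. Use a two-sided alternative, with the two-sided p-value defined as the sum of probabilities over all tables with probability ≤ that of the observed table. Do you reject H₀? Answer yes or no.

reject H₀: no

Margins: r₁=13, r₂=10, c₁=9, c₂=14, n=23
p_obs = C(13,4)·C(10,5)/C(23,9); sum pmf over tables with pmf ≤ p_obs
p-value (two-sided) = 0.41728
At α=0.01: p ≥ α → fail to reject H₀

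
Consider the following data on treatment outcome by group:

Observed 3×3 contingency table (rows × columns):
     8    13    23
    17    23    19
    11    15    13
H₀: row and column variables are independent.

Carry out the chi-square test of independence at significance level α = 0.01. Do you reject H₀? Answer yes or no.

Row totals [44, 59, 39], col totals [36, 51, 55], n=142
χ² = (8−11.15)²/11.15 + (13−15.80)²/15.80 + (23−17.04)²/17.04 + (17−14.96)²/14.96 + (23−21.19)²/21.19 + (19−22.85)²/22.85 + (11−9.89)²/9.89 + (15−14.01)²/14.01 + (13−15.11)²/15.11 = 5.0440
df = 4
p-value (upper-tail) = 0.28281
At α=0.01: p ≥ α → fail to reject H₀

reject H₀: no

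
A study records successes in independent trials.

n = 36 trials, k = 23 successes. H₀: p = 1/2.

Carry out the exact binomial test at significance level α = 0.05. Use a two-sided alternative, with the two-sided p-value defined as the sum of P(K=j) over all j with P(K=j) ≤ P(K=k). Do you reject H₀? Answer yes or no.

Exact binomial: n=36, k=23, p₀=1/2=0.5000
P(X=j) = C(n,j)·p₀^j·(1−p₀)^(n−j); p = Σ P(X=j) over j with P(X=j) ≤ P(X=23)
p-value (two-sided) = 0.13250
At α=0.05: p ≥ α → fail to reject H₀

reject H₀: no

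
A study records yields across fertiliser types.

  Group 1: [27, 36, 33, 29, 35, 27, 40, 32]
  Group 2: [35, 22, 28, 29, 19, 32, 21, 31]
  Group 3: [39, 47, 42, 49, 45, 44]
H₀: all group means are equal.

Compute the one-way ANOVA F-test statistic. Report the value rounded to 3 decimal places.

test statistic = 22.112

Group means [32.38, 27.12, 44.33], grand mean 33.727
SSB = Σnᵢ(x̄ᵢ−x̄)² = 1038.280; SSW = ΣΣ(x−x̄ᵢ)² = 446.083
MSB = 1038.280/2 = 519.1402; MSW = 446.083/19 = 23.4781
F = MSB/MSW = 22.1117
df = (2, 19)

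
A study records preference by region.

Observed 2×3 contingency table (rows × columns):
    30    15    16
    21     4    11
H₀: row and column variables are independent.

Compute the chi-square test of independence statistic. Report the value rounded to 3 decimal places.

test statistic = 2.613

Row totals [61, 36], col totals [51, 19, 27], n=97
χ² = (30−32.07)²/32.07 + (15−11.95)²/11.95 + (16−16.98)²/16.98 + (21−18.93)²/18.93 + (4−7.05)²/7.05 + (11−10.02)²/10.02 = 2.6128
df = 2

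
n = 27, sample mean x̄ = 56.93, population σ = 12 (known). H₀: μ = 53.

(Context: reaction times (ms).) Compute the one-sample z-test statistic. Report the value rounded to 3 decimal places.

SE = σ/√n = 12/√27 = 2.3094
z = (x̄−μ₀)/SE = (56.93−53)/2.3094 = 1.7017

test statistic = 1.702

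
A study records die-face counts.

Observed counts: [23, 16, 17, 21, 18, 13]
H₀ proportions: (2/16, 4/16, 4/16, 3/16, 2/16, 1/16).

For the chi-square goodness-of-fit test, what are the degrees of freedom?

degrees of freedom = 5

df = k − 1 = 6 − 1 = 5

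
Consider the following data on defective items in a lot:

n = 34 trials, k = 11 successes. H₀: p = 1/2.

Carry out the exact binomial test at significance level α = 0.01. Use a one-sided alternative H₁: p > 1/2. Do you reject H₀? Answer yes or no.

Exact binomial: n=34, k=11, p₀=1/2=0.5000
P(X≥11) from Σ C(n,i)·p₀^i·(1−p₀)^(n−i)
p-value (one-sided, H₁ greater) = 0.98785
At α=0.01: p ≥ α → fail to reject H₀

reject H₀: no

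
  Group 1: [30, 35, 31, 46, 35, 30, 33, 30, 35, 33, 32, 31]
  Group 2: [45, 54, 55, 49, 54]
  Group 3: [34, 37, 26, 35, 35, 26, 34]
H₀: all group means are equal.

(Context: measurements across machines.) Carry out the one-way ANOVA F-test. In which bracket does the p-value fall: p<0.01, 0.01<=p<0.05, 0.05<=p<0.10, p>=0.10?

p-value bracket: p<0.01

Group means [33.42, 51.40, 32.43], grand mean 36.875
SSB = Σnᵢ(x̄ᵢ−x̄)² = 1336.794; SSW = ΣΣ(x−x̄ᵢ)² = 409.831
MSB = 1336.794/2 = 668.3970; MSW = 409.831/21 = 19.5158
F = MSB/MSW = 34.2491
df = (2, 21)
p-value (upper-tail) = 0.00000
→ bracket: p<0.01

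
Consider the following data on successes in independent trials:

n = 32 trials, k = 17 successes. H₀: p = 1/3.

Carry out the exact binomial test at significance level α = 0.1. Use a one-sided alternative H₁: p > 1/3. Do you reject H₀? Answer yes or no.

Exact binomial: n=32, k=17, p₀=1/3=0.3333
P(X≥17) from Σ C(n,i)·p₀^i·(1−p₀)^(n−i)
p-value (one-sided, H₁ greater) = 0.01639
At α=0.1: p < α → reject H₀

reject H₀: yes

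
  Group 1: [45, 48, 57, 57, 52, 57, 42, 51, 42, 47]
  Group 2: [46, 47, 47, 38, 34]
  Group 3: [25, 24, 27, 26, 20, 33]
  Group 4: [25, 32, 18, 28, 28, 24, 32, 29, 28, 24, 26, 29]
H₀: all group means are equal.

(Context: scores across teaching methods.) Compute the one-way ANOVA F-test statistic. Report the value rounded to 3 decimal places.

Group means [49.80, 42.40, 25.83, 26.92], grand mean 36.000
SSB = Σnᵢ(x̄ᵢ−x̄)² = 3719.450; SSW = ΣΣ(x−x̄ᵢ)² = 718.550
MSB = 3719.450/3 = 1239.8167; MSW = 718.550/29 = 24.7776
F = MSB/MSW = 50.0378
df = (3, 29)

test statistic = 50.038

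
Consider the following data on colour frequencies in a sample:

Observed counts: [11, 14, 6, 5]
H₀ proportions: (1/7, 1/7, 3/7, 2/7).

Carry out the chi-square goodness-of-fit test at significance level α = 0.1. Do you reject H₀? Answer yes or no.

n = 36; E_i = n·p_i = [5.14, 5.14, 15.43, 10.29]
χ² = (11−5.14)²/5.14 + (14−5.14)²/5.14 + (6−15.43)²/15.43 + (5−10.29)²/10.29 = 30.4028
df = 3
p-value (upper-tail) = 0.00000
At α=0.1: p < α → reject H₀

reject H₀: yes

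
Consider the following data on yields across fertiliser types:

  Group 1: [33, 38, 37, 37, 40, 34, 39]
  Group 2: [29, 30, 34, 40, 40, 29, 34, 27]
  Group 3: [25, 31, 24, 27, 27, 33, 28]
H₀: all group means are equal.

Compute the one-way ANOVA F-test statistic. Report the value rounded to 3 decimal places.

test statistic = 9.784

Group means [36.86, 32.88, 27.86], grand mean 32.545
SSB = Σnᵢ(x̄ᵢ−x̄)² = 284.865; SSW = ΣΣ(x−x̄ᵢ)² = 276.589
MSB = 284.865/2 = 142.4326; MSW = 276.589/19 = 14.5573
F = MSB/MSW = 9.7843
df = (2, 19)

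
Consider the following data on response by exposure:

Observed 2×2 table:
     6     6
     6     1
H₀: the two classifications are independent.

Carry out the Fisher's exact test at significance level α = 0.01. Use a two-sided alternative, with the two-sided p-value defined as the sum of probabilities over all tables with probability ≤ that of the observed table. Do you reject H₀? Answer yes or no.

reject H₀: no

Margins: r₁=12, r₂=7, c₁=12, c₂=7, n=19
p_obs = C(12,6)·C(7,6)/C(19,12); sum pmf over tables with pmf ≤ p_obs
p-value (two-sided) = 0.17328
At α=0.01: p ≥ α → fail to reject H₀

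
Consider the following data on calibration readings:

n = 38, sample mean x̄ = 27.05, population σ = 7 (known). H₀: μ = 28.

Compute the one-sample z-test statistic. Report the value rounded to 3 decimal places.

SE = σ/√n = 7/√38 = 1.1355
z = (x̄−μ₀)/SE = (27.05−28)/1.1355 = -0.8366

test statistic = -0.837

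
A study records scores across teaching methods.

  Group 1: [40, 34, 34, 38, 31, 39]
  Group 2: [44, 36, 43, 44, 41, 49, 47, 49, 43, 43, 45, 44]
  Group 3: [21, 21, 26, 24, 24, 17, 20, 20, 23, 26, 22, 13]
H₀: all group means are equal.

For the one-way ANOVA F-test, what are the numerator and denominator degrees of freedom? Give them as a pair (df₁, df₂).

degrees of freedom = [2, 27]

k = 3 groups, N = 30 total
df = (k−1, N−k) = (3−1, 30−3) = (2, 27)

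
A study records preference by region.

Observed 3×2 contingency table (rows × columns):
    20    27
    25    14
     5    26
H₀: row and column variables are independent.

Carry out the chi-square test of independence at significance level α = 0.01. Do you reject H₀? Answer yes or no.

reject H₀: yes

Row totals [47, 39, 31], col totals [50, 67], n=117
χ² = (20−20.09)²/20.09 + (27−26.91)²/26.91 + (25−16.67)²/16.67 + (14−22.33)²/22.33 + (5−13.25)²/13.25 + (26−17.75)²/17.75 = 16.2438
df = 2
p-value (upper-tail) = 0.00030
At α=0.01: p < α → reject H₀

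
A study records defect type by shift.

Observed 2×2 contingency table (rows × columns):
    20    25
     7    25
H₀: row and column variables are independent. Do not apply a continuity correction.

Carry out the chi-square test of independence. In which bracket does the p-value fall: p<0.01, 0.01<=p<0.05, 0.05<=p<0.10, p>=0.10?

Row totals [45, 32], col totals [27, 50], n=77
χ² = (20−15.78)²/15.78 + (25−29.22)²/29.22 + (7−11.22)²/11.22 + (25−20.78)²/20.78 = 4.1837
df = 1
p-value (upper-tail) = 0.04081
→ bracket: 0.01<=p<0.05

p-value bracket: 0.01<=p<0.05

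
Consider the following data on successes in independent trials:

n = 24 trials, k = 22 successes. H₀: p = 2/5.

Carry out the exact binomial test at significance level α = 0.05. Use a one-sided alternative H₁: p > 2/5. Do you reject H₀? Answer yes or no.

reject H₀: yes

Exact binomial: n=24, k=22, p₀=2/5=0.4000
P(X≥22) from Σ C(n,i)·p₀^i·(1−p₀)^(n−i)
p-value (one-sided, H₁ greater) = 0.00000
At α=0.05: p < α → reject H₀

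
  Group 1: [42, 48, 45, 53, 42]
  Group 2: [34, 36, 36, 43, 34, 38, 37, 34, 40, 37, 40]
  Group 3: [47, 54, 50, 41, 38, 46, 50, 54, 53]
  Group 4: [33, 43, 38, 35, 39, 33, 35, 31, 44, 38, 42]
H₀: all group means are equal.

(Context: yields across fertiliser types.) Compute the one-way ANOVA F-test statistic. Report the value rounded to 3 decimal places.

test statistic = 15.241

Group means [46.00, 37.18, 48.11, 37.36], grand mean 41.194
SSB = Σnᵢ(x̄ᵢ−x̄)² = 884.568; SSW = ΣΣ(x−x̄ᵢ)² = 619.071
MSB = 884.568/3 = 294.8561; MSW = 619.071/32 = 19.3460
F = MSB/MSW = 15.2412
df = (3, 32)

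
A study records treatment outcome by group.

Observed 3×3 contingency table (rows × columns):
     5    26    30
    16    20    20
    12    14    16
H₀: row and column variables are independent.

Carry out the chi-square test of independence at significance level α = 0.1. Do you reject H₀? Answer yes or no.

Row totals [61, 56, 42], col totals [33, 60, 66], n=159
χ² = (5−12.66)²/12.66 + (26−23.02)²/23.02 + (30−25.32)²/25.32 + (16−11.62)²/11.62 + (20−21.13)²/21.13 + (20−23.25)²/23.25 + (12−8.72)²/8.72 + (14−15.85)²/15.85 + (16−17.43)²/17.43 = 9.6183
df = 4
p-value (upper-tail) = 0.04737
At α=0.1: p < α → reject H₀

reject H₀: yes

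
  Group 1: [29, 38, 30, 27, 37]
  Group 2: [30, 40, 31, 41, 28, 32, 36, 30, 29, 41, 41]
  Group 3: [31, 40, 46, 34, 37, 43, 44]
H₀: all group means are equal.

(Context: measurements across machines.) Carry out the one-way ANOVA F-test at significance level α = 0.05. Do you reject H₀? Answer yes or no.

reject H₀: no

Group means [32.20, 34.45, 39.29], grand mean 35.435
SSB = Σnᵢ(x̄ᵢ−x̄)² = 166.696; SSW = ΣΣ(x−x̄ᵢ)² = 572.956
MSB = 166.696/2 = 83.3482; MSW = 572.956/20 = 28.6478
F = MSB/MSW = 2.9094
df = (2, 20)
p-value (upper-tail) = 0.07779
At α=0.05: p ≥ α → fail to reject H₀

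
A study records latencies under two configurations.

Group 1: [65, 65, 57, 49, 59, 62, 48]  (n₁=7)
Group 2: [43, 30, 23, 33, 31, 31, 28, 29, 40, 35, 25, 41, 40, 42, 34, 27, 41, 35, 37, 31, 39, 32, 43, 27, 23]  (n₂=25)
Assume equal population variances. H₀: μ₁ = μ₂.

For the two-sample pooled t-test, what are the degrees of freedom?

df = n₁ + n₂ − 2 = 7 + 25 − 2 = 30

degrees of freedom = 30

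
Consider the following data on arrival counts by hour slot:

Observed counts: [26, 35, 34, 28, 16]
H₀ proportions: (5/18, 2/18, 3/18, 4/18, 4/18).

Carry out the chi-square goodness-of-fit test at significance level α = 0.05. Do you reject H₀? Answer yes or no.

n = 139; E_i = n·p_i = [38.61, 15.44, 23.17, 30.89, 30.89]
χ² = (26−38.61)²/38.61 + (35−15.44)²/15.44 + (34−23.17)²/23.17 + (28−30.89)²/30.89 + (16−30.89)²/30.89 = 41.3928
df = 4
p-value (upper-tail) = 0.00000
At α=0.05: p < α → reject H₀

reject H₀: yes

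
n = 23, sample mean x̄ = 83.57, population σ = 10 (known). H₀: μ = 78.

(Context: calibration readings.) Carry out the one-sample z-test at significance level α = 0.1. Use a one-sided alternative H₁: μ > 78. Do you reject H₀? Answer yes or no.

SE = σ/√n = 10/√23 = 2.0851
z = (x̄−μ₀)/SE = (83.57−78)/2.0851 = 2.6713
p-value (one-sided, H₁ greater) = 0.00378
At α=0.1: p < α → reject H₀

reject H₀: yes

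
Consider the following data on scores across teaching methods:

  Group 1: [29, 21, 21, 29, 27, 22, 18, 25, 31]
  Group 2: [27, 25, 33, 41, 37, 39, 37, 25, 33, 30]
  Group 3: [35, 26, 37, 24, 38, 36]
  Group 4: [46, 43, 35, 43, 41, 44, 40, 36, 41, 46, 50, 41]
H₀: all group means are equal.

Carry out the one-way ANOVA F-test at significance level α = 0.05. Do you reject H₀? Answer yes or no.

reject H₀: yes

Group means [24.78, 32.70, 32.67, 42.17], grand mean 33.838
SSB = Σnᵢ(x̄ᵢ−x̄)² = 1592.371; SSW = ΣΣ(x−x̄ᵢ)² = 842.656
MSB = 1592.371/3 = 530.7905; MSW = 842.656/33 = 25.5350
F = MSB/MSW = 20.7868
df = (3, 33)
p-value (upper-tail) = 0.00000
At α=0.05: p < α → reject H₀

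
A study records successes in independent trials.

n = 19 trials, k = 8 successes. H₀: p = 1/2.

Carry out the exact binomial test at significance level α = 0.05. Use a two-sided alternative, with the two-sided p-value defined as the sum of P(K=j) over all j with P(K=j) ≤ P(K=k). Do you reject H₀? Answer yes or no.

Exact binomial: n=19, k=8, p₀=1/2=0.5000
P(X=j) = C(n,j)·p₀^j·(1−p₀)^(n−j); p = Σ P(X=j) over j with P(X=j) ≤ P(X=8)
p-value (two-sided) = 0.64761
At α=0.05: p ≥ α → fail to reject H₀

reject H₀: no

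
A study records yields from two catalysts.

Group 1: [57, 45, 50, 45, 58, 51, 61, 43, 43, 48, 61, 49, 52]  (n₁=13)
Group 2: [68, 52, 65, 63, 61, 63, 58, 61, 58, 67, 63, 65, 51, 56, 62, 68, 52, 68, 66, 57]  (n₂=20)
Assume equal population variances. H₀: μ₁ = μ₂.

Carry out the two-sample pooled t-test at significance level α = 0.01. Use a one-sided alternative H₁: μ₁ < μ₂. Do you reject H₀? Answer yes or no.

x̄₁=51.000, s₁=6.455, n₁=13
x̄₂=61.200, s₂=5.493, n₂=20
s_p² = [12·6.455² + 19·5.493²]/31 = 34.6194
SE = √(s_p²·(1/13+1/20)) = 2.0962
t = (51.000−61.200)/2.0962 = -4.8660
df = 31
p-value (one-sided, H₁ less) = 0.00002
At α=0.01: p < α → reject H₀

reject H₀: yes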